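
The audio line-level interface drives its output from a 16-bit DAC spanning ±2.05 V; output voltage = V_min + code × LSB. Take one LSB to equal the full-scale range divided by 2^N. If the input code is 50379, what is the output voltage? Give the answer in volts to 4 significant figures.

Span: 2.05 V − (-2.05 V) = 4.1 V. LSB = 4.1 V / 2^16.
Output = V_min + (50379/65536) × range = -2.05 + 0.768723 × 4.1 V
      = -2.05 V + 3.15176 V = 1.10176 V.

1.102 V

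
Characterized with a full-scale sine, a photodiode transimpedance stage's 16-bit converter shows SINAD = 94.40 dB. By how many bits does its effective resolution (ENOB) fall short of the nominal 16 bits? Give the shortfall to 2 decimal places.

0.61 bits

N_eff = (94.40 − 1.76)/6.02 = 15.3887 bits.
Shortfall = 16 − 15.3887 = 0.6113 bits.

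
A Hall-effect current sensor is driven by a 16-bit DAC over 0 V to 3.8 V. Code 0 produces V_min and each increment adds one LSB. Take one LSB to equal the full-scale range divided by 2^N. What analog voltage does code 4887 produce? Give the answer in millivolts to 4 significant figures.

V_FS = 3.8 V. LSB = 3.8 V / 2^16.
V_out = V_min + code × LSB = 0 V + 4887 × 3.8 V / 65536
      = 0 V + 0.283365 V = 0.283365 V.

283.4 mV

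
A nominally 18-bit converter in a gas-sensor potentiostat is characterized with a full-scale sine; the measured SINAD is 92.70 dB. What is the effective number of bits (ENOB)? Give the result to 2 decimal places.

15.11 bits

(92.70 − 1.76) / 6.02 = 90.94/6.02 = 15.1063 effective bits.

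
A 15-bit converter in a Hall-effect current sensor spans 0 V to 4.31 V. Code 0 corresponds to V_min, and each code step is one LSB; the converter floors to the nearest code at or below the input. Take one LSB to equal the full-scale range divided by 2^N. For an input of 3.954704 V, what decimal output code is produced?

Full-scale range = 4.31 V. LSB = 4.31 V / 2^15 ≈ 131.5 µV.
V_in − V_min = 3.954704 − (0) = 3.954704 V.
Divide by LSB: 3.954704 × 32768/4.31 = 30066.7612.
Truncating gives code 30066.

30066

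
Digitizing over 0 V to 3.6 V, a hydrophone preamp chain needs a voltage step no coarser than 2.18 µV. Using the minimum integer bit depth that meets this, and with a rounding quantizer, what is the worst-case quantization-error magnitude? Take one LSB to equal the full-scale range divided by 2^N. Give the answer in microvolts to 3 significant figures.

Full-scale range = 3.6 V.
3.6 V / 2.18 µV = 1.651e6. Since 2^20 = 1048576 and 2^21 = 2097152, N = 21.
Step size = 3.6/2097152 V = 1.7166 µV.
|e|_max = LSB/2 = 0.858 µV.

0.858 µV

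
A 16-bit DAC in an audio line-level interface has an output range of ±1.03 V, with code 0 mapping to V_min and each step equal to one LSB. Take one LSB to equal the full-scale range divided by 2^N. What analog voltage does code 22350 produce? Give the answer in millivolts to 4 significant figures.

Range = 1.03 − (-1.03) = 2.06 V. LSB = 2.06 V / 2^16.
Output = V_min + (22350/65536) × range = -1.03 + 0.341034 × 2.06 V
      = -1.03 + 0.702530 = -0.327470 V.

-327.5 mV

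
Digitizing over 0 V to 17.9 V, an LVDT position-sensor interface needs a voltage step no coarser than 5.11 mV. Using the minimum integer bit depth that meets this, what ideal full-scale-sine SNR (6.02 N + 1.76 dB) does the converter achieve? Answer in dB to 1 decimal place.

Range is 17.9 V.
Required number of levels: 17.9/5.11 mV = 3502.9; smallest N with 2^N ≥ that is 12.
SNR = 6.02 × 12 + 1.76 = 74.00 dB.

74.0 dB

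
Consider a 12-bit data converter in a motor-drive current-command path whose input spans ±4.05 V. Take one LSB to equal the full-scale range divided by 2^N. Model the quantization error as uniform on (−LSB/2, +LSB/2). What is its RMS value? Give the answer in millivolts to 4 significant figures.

Range = 4.05 − (-4.05) = 8.1 V.
LSB = 8.1 V / 2^12 = 1.97754 mV.
σ_q = LSB/√12 = 1.97754 mV/3.4641 = 0.5709 mV.

0.5709 mV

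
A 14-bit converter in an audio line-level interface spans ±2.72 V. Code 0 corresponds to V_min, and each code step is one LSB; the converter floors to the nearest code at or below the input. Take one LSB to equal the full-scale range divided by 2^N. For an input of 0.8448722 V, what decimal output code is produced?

10736

Full-scale range = 2.72 V − (-2.72 V) = 5.44 V. LSB = 5.44 V / 2^14 ≈ 332.0 µV.
(V_in − V_min) × 2^14/range = (0.8448722 − (-2.72)) × 16384/5.44 = 10736.556.
Floor → code = 10736.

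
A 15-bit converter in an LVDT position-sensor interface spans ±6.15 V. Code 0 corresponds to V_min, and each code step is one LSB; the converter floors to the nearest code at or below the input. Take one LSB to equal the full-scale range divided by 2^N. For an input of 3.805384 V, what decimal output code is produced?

Span: 6.15 V − (-6.15 V) = 12.3 V. LSB = 12.3 V / 2^15 ≈ 375.4 µV.
V_in − V_min = 3.805384 − (-6.15) = 9.955384 V.
Divide by LSB: 9.955384 × 32768/12.3 = 26521.7905.
Truncating gives code 26521.

26521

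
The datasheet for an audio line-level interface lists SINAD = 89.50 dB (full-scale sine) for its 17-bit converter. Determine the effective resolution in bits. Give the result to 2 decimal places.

(89.50 − 1.76) / 6.02 = 87.74/6.02 = 14.5748 effective bits.

14.57 bits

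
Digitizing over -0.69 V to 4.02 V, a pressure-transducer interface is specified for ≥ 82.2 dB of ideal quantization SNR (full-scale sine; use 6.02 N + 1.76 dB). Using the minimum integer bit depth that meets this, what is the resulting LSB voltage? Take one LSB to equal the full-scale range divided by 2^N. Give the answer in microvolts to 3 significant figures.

Range = 4.02 − (-0.69) = 4.71 V.
N ≥ (82.2 − 1.76)/6.02 = 13.362 → N_min = 14.
One LSB is 4.71 V / 16384 = 287 µV.

287 µV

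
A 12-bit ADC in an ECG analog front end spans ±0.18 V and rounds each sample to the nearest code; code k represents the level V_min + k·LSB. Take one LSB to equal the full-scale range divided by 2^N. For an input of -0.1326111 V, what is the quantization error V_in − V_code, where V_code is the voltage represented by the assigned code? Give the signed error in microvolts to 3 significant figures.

+15.9 µV

Span: 0.18 V − (-0.18 V) = 0.36 V. LSB = 0.36 V / 2^12 ≈ 87.89 µV.
Position in LSBs: (-0.1326111 − (-0.18)) × 4096/0.36 = 539.1804; rounding gives k = 539.
V_code = V_min + k × range/2^12 = -0.18 + 539 × 0.36/4096 = -0.1326269531 V.
Error = V_in − V_code = -0.1326111 − (-0.1326269531) = +15.9 µV.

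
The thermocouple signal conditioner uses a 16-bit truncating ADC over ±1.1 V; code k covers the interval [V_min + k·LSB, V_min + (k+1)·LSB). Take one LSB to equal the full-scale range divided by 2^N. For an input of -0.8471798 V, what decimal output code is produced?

7531

Full-scale range = 1.1 V − (-1.1 V) = 2.2 V. LSB = 2.2 V / 2^16 ≈ 33.57 µV.
code = ⌊(V_in − V_min)/LSB⌋ = ⌊(V_in − V_min) × 2^16 / range⌋
     = ⌊(-0.8471798 − (-1.1)) × 65536 / 2.2⌋ = ⌊0.2528202 × 65536/2.2⌋
     = ⌊7531.284⌋ = 7531.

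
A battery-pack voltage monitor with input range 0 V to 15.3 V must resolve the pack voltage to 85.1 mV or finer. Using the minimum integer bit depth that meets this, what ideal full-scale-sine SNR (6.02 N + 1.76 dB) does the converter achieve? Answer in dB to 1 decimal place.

Span = 15.3 V.
Need 2^N ≥ 15.3 V / 85.1 mV = 179.8 → N_min = 8.
Ideal SNR at N = 8: 6.02·8 + 1.76 = 49.9 dB.

49.9 dB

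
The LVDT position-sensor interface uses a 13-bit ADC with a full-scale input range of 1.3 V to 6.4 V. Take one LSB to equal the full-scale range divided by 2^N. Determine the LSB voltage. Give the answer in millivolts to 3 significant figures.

Full-scale range = 6.4 V − (1.3 V) = 5.1 V.
Number of codes = 2^13 = 8192.
LSB = 5.1 V / 2^13 = 0.623 mV.

0.623 mV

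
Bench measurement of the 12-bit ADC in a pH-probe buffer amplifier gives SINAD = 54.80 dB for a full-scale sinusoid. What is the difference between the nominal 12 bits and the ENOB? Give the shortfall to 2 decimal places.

3.19 bits

N_eff = (54.80 − 1.76)/6.02 = 8.8106 bits.
Lost resolution: 12 − 8.8106 = 3.1894 bits.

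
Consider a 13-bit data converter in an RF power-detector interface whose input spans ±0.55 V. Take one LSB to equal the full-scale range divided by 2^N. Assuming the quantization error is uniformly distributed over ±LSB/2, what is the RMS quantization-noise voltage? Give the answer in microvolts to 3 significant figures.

Full-scale range = 0.55 V − (-0.55 V) = 1.1 V.
One LSB is 1.1 V / 8192 = 134.28 µV.
RMS of a uniform error over width LSB is LSB/√12 = 38.8 µV.

38.8 µV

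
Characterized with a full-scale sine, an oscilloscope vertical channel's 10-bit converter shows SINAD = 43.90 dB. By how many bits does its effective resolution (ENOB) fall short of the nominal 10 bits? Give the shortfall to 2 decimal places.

3.00 bits

Effective bits = (43.90 − 1.76)/6.02 = 7.0000.
10 − 7.0000 = 3.00 bits below nominal.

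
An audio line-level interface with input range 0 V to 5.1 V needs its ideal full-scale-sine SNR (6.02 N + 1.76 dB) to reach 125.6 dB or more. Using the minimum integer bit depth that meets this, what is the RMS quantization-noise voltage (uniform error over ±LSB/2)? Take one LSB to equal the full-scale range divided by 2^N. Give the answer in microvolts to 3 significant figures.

Full-scale range = 5.1 V.
6.02 N + 1.76 ≥ 125.6 gives N ≥ 20.571, so the minimum integer is 21.
LSB = 5.1 V ÷ 2^21 = 5.1/2097152 V = 2.4319 µV.
V_rms = LSB/√12 = 0.702 µV.

0.702 µV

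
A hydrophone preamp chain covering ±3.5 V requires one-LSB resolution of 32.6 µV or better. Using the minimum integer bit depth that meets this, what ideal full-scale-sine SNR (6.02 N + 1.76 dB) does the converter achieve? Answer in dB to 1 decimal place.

110.1 dB

The full-scale span is 3.5 − (-3.5) = 7 V.
Levels needed ≥ 7/32.6 µV = 214700. 2^18 = 262144 suffices, so N_min = 18.
6.02(18) + 1.76 = 110.12 dB.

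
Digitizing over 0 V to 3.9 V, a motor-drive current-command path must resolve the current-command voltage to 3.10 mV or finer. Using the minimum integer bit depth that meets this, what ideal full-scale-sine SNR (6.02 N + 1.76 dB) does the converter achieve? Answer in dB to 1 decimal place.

Full-scale range = 3.9 V.
Required number of levels: 3.9/3.10 mV = 1258.1; smallest N with 2^N ≥ that is 11.
Ideal SNR at N = 11: 6.02·11 + 1.76 = 68.0 dB.

68.0 dB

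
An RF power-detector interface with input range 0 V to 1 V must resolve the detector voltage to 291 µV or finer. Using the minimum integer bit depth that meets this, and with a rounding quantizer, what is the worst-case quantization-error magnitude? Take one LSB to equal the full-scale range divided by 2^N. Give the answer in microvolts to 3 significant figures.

Range is 1 V.
1 V / 291 µV = 3436. Since 2^11 = 2048 and 2^12 = 4096, N = 12.
Step size = 1/4096 V = 244.14 µV.
Max error for round-to-nearest is LSB/2 = 122 µV.

122 µV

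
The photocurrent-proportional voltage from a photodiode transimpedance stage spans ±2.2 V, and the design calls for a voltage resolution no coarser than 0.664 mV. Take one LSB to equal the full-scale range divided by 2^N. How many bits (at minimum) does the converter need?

13 bits

Range = 2.2 − (-2.2) = 4.4 V.
Need 2^N ≥ 4.4 V / 0.664 mV = 6627 → N_min = 13.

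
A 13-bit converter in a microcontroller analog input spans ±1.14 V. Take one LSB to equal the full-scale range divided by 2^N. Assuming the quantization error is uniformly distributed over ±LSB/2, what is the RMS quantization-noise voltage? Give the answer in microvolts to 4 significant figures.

Span: 1.14 V − (-1.14 V) = 2.28 V.
LSB = 2.28 V / 2^13 = 278.320 µV.
For a uniform distribution on [−LSB/2, +LSB/2], V_rms = LSB/√12 = 278.320 µV/3.4641 = 80.34 µV.

80.34 µV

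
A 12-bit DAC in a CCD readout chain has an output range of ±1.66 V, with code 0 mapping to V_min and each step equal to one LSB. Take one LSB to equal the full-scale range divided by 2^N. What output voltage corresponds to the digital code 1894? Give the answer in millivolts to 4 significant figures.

The full-scale span is 1.66 − (-1.66) = 3.32 V. LSB = 3.32 V / 2^12.
V_out = V_min + code × LSB = -1.66 V + 1894 × 3.32 V / 4096
      = -1.66 + 1.53518 = -0.124824 V.

-124.8 mV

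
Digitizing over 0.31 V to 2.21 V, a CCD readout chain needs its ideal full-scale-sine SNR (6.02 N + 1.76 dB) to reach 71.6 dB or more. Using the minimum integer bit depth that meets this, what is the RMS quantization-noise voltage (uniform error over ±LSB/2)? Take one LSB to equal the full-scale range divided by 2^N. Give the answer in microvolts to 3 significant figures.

134 µV

The full-scale span is 2.21 − (0.31) = 1.9 V.
6.02 N + 1.76 ≥ 71.6 gives N ≥ 11.601, so the minimum integer is 12.
One LSB is 1.9 V / 4096 = 463.87 µV.
RMS noise = LSB/√12 = 134 µV.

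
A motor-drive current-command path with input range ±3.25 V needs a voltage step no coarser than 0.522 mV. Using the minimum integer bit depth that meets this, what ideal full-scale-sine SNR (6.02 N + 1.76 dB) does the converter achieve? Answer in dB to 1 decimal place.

Full-scale range = 3.25 V − (-3.25 V) = 6.5 V.
Need 2^N ≥ 6.5 V / 0.522 mV = 12450 → N_min = 14.
6.02(14) + 1.76 = 86.04 dB.

86.0 dB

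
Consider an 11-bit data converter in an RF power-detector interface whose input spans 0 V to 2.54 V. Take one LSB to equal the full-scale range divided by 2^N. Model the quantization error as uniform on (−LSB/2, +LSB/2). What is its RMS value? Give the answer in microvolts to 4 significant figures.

Range is 2.54 V.
LSB = 2.54 V ÷ 2^11 = 2.54/2048 V = 1.24023 mV.
RMS of a uniform error over width LSB is LSB/√12 = 358.0 µV.

358.0 µV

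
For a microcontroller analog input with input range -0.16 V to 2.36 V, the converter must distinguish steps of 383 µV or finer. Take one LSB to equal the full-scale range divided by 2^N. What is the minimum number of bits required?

Span: 2.36 V − (-0.16 V) = 2.52 V.
Required number of levels: 2.52/383 µV = 6579.6; smallest N with 2^N ≥ that is 13.

13 bits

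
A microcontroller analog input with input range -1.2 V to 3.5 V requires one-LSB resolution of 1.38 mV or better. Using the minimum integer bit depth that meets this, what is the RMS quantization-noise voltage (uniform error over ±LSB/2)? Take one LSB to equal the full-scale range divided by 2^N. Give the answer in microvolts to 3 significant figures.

331 µV

Range = 3.5 − (-1.2) = 4.7 V.
Need 2^N ≥ 4.7 V / 1.38 mV = 3406 → N_min = 12.
One LSB is 4.7 V / 4096 = 1.1475 mV.
V_rms = LSB/√12 = 331 µV.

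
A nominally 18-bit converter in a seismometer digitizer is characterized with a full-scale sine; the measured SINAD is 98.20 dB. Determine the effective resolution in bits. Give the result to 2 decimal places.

ENOB = (98.20 − 1.76)/6.02 = 16.0199 bits.

16.02 bits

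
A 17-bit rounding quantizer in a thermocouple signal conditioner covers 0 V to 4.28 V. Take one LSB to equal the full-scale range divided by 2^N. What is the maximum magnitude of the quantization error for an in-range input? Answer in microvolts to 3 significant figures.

16.3 µV

Span = 4.28 V.
One LSB is 4.28 V / 131072 = 32.654 µV.
Worst-case error for round-to-nearest is half an LSB: 16.3 µV.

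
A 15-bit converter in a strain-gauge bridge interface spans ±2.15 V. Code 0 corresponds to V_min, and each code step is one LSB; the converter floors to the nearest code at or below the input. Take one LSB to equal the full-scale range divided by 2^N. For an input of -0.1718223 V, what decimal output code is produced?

15074

Full-scale range = 2.15 V − (-2.15 V) = 4.3 V. LSB = 4.3 V / 2^15 ≈ 131.2 µV.
code = ⌊(V_in − V_min)/LSB⌋ = ⌊(V_in − V_min) × 2^15 / range⌋
     = ⌊(-0.1718223 − (-2.15)) × 32768 / 4.3⌋ = ⌊1.9781777 × 32768/4.3⌋
     = ⌊15074.634⌋ = 15074.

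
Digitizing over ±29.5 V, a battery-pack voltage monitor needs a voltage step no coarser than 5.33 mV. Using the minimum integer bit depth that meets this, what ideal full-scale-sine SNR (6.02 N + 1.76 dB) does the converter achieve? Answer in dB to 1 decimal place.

Range = 29.5 − (-29.5) = 59 V.
59 V / 5.33 mV = 11070. Since 2^13 = 8192 and 2^14 = 16384, N = 14.
SNR = 6.02 × 14 + 1.76 = 86.04 dB.

86.0 dB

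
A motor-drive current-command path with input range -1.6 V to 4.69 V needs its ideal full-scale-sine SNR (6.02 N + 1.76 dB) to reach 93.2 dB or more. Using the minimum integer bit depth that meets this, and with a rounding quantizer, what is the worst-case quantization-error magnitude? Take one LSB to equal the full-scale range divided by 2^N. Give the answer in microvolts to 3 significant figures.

48.0 µV

Span: 4.69 V − (-1.6 V) = 6.29 V.
6.02 N + 1.76 ≥ 93.2 gives N ≥ 15.189, so the minimum integer is 16.
LSB = 6.29 V ÷ 2^16 = 6.29/65536 V = 95.978 µV.
Half an LSB is 48.0 µV.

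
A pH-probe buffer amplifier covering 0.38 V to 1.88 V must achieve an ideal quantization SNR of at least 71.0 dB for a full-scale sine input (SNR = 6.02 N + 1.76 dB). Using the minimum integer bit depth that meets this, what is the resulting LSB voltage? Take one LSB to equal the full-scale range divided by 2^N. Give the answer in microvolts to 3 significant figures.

Range = 1.88 − (0.38) = 1.5 V.
N ≥ (71.0 − 1.76)/6.02 = 11.502 → N_min = 12.
Step size = 1.5/4096 V = 366 µV.

366 µV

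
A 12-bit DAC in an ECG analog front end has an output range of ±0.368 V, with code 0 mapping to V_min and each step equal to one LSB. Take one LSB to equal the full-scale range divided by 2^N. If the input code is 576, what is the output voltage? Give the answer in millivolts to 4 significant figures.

-264.5 mV

The full-scale span is 0.368 − (-0.368) = 0.736 V. LSB = 0.736 V / 2^12.
V_out = V_min + code × LSB = -0.368 V + 576 × 0.736 V / 4096
      = -0.368 V + 0.103500 V = -0.264500 V.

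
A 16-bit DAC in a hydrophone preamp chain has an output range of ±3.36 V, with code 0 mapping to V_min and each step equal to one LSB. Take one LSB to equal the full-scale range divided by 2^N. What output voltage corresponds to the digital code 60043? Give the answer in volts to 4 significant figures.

The full-scale span is 3.36 − (-3.36) = 6.72 V. LSB = 6.72 V / 2^16.
V_out = V_min + code × LSB = -3.36 V + 60043 × 6.72 V / 65536
      = -3.36 V + 6.15675 V = 2.79675 V.

2.797 V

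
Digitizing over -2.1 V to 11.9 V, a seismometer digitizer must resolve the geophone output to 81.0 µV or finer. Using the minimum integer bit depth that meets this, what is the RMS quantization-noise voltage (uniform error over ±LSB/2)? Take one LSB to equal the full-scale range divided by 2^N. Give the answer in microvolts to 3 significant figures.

Span: 11.9 V − (-2.1 V) = 14 V.
Need 2^N ≥ 14 V / 81.0 µV = 172800 → N_min = 18.
LSB = 14 V / 2^18 = 53.406 µV.
V_rms = LSB/√12 = 15.4 µV.

15.4 µV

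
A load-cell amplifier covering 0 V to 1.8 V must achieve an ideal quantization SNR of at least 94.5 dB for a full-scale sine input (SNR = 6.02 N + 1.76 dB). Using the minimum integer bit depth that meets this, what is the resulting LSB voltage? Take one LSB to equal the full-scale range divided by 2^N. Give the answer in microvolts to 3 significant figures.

27.5 µV

Full-scale range = 1.8 V.
Solving 6.02 N ≥ 94.5 − 1.76: N ≥ 15.405. Round up → N = 16.
LSB = 1.8 V / 2^16 = 27.5 µV.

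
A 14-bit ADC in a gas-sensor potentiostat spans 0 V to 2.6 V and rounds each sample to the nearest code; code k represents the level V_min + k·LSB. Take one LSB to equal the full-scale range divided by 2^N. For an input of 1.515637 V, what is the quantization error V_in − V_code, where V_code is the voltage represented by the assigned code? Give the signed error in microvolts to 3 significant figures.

Range is 2.6 V. LSB = 2.6 V / 2^14 ≈ 158.7 µV.
Position in LSBs: (1.515637 − (0)) × 16384/2.6 = 9550.8448; rounding gives k = 9551.
V_code = 0 + (9551/16384) × 2.6 = 1.5156616211 V.
V_in − V_code = 1.515637 − (1.5156616211) = −24.6 µV.

−24.6 µV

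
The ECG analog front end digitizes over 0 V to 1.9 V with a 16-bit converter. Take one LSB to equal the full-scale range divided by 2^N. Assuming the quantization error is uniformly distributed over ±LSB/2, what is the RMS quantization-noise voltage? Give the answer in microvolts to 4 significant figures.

Range is 1.9 V.
One LSB is 1.9 V / 65536 = 28.9917 µV.
V_rms = LSB/√12 = 28.9917 µV / √12 = 8.369 µV.

8.369 µV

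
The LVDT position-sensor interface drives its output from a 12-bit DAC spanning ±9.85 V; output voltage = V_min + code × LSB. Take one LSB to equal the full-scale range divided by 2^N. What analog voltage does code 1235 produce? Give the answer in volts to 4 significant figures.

-3.910 V

The full-scale span is 9.85 − (-9.85) = 19.7 V. LSB = 19.7 V / 2^12.
Output = V_min + (1235/4096) × range = -9.85 + 0.301514 × 19.7 V
      = -9.85 V + 5.93982 V = -3.91018 V.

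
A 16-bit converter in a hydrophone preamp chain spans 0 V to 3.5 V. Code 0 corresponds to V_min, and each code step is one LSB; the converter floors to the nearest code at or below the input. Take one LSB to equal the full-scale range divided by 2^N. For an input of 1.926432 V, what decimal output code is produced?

36071

Full-scale range = 3.5 V. LSB = 3.5 V / 2^16 ≈ 53.41 µV.
V_in − V_min = 1.926432 − (0) = 1.926432 V.
Divide by LSB: 1.926432 × 65536/3.5 = 36071.6136.
Truncating gives code 36071.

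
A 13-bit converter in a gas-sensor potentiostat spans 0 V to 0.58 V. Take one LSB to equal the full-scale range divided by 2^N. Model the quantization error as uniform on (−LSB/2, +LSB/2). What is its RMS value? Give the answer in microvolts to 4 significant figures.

20.44 µV

V_FS = 0.58 V.
LSB = 0.58 V ÷ 2^13 = 0.58/8192 V = 70.8008 µV.
V_rms = LSB/√12 = 70.8008 µV / √12 = 20.44 µV.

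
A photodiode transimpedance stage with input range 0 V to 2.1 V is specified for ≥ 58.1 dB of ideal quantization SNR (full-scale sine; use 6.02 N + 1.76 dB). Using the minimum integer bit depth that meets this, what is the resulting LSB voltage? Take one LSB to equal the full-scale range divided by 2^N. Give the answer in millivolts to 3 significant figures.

Range is 2.1 V.
Solving 6.02 N ≥ 58.1 − 1.76: N ≥ 9.359. Round up → N = 10.
LSB = 2.1 V ÷ 2^10 = 2.1/1024 V = 2.05 mV.

2.05 mV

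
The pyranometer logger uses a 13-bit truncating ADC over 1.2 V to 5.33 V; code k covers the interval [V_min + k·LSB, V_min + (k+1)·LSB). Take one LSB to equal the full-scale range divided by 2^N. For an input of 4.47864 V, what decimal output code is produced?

The full-scale span is 5.33 − (1.2) = 4.13 V. LSB = 4.13 V / 2^13 ≈ 0.5042 mV.
V_in − V_min = 4.47864 − (1.2) = 3.27864 V.
Divide by LSB: 3.27864 × 8192/4.13 = 6503.2975.
Truncating gives code 6503.

6503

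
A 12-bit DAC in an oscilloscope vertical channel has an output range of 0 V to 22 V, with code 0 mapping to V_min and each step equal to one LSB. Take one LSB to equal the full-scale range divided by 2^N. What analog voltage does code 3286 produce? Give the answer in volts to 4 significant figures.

17.65 V

Range is 22 V. LSB = 22 V / 2^12.
V_out = 0 + 3286 × (22/4096) V
      = 0 + 17.6494 = 17.6494 V.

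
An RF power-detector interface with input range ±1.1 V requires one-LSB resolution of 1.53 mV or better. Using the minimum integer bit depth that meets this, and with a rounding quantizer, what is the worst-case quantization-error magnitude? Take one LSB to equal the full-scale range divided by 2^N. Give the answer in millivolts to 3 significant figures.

Full-scale range = 1.1 V − (-1.1 V) = 2.2 V.
Required number of levels: 2.2/1.53 mV = 1437.9; smallest N with 2^N ≥ that is 11.
One LSB is 2.2 V / 2048 = 1.0742 mV.
|e|_max = LSB/2 = 0.537 mV.

0.537 mV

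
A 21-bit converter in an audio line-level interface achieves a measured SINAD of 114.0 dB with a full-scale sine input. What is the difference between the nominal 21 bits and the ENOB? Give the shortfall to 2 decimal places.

2.36 bits

Effective bits = (114.0 − 1.76)/6.02 = 18.6445.
21 − 18.6445 = 2.36 bits below nominal.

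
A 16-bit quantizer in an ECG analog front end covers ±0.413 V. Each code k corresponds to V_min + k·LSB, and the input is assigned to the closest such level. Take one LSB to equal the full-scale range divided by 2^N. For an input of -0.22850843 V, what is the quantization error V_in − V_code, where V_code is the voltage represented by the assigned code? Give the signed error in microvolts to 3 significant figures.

Range = 0.413 − (-0.413) = 0.826 V. LSB = 0.826 V / 2^16 ≈ 12.60 µV.
(-0.22850843 − (-0.413)) / LSB = 0.18449157 × 65536/0.826 = 14637.8203. Nearest integer: k = 14638.
V_code = -0.413 + (14638/65536) × 0.826 = -0.22850616455 V.
Error = V_in − V_code = -0.22850843 − (-0.22850616455) = −2.27 µV.

−2.27 µV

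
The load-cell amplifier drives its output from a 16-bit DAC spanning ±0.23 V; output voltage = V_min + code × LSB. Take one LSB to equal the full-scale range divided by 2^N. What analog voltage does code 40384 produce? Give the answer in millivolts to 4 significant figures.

53.46 mV

Full-scale range = 0.23 V − (-0.23 V) = 0.46 V. LSB = 0.46 V / 2^16.
V_out = V_min + code × LSB = -0.23 V + 40384 × 0.46 V / 65536
      = -0.23 + 0.283457 = 0.0534570 V.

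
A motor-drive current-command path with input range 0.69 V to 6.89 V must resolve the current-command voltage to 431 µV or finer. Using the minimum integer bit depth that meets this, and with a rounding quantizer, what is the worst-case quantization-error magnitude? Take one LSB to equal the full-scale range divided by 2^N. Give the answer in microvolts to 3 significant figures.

Span: 6.89 V − (0.69 V) = 6.2 V.
Required number of levels: 6.2/431 µV = 14385; smallest N with 2^N ≥ that is 14.
LSB = 6.2 V / 2^14 = 378.42 µV.
Max error for round-to-nearest is LSB/2 = 189 µV.

189 µV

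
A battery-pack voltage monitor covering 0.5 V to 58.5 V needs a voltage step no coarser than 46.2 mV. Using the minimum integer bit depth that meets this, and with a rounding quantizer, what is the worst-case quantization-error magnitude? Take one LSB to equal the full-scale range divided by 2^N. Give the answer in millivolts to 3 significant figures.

14.2 mV

Range = 58.5 − (0.5) = 58 V.
58 V / 46.2 mV = 1255. Since 2^10 = 1024 and 2^11 = 2048, N = 11.
LSB = 58 V / 2^11 = 28.320 mV.
Half an LSB is 14.2 mV.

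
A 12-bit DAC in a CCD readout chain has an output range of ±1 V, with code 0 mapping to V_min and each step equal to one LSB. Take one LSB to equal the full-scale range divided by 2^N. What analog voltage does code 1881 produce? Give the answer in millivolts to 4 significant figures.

The full-scale span is 1 − (-1) = 2 V. LSB = 2 V / 2^12.
V_out = -1 + 1881 × (2/4096) V
      = -1 + 0.918457 = -0.0815430 V.

-81.54 mV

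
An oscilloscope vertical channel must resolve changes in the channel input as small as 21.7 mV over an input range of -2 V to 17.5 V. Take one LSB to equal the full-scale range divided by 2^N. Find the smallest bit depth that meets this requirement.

10 bits

Full-scale range = 17.5 V − (-2 V) = 19.5 V.
Levels needed ≥ 19.5/21.7 mV = 898.6. 2^10 = 1024 suffices, so N_min = 10.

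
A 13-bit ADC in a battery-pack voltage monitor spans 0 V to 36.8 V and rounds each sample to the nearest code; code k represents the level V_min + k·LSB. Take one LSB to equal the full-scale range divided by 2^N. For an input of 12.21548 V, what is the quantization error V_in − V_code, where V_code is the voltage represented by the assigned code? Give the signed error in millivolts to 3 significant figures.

Span = 36.8 V. LSB = 36.8 V / 2^13 ≈ 4.492 mV.
Position in LSBs: (12.21548 − (0)) × 8192/36.8 = 2719.2721; rounding gives k = 2719.
V_code = 0 + (2719/8192) × 36.8 = 12.21425781 V.
e = 12.21548 − (12.21425781) = +1.22 mV.

+1.22 mV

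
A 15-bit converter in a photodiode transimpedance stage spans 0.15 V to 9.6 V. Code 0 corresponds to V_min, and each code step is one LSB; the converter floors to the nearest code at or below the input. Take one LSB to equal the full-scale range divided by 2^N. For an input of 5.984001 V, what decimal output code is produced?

The full-scale span is 9.6 − (0.15) = 9.45 V. LSB = 9.45 V / 2^15 ≈ 288.4 µV.
(V_in − V_min) × 2^15/range = (5.984001 − (0.15)) × 32768/9.45 = 20229.476.
Floor → code = 20229.

20229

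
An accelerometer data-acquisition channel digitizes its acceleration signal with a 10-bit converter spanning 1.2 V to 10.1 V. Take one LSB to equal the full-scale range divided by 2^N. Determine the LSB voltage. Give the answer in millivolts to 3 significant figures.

Span: 10.1 V − (1.2 V) = 8.9 V.
Number of codes = 2^10 = 1024.
LSB = 8.9 V ÷ 2^10 = 8.9/1024 V = 8.69 mV.

8.69 mV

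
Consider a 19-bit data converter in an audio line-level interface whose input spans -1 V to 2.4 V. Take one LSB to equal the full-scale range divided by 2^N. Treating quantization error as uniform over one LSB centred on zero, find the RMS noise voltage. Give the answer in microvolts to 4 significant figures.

Span: 2.4 V − (-1 V) = 3.4 V.
One LSB is 3.4 V / 524288 = 6.48499 µV.
σ_q = LSB/√12 = 6.48499 µV/3.4641 = 1.872 µV.

1.872 µV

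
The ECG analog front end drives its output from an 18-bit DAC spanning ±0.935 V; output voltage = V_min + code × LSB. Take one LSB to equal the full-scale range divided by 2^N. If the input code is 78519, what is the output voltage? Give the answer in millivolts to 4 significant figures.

-374.9 mV

Full-scale range = 0.935 V − (-0.935 V) = 1.87 V. LSB = 1.87 V / 2^18.
Output = V_min + (78519/262144) × range = -0.935 + 0.299526 × 1.87 V
      = -0.935 + 0.560114 = -0.374886 V.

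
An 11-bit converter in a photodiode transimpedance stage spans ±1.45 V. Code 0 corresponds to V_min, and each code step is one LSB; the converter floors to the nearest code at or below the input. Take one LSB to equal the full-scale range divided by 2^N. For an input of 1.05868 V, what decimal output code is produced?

Span: 1.45 V − (-1.45 V) = 2.9 V. LSB = 2.9 V / 2^11 ≈ 1.416 mV.
(V_in − V_min) × 2^11/range = (1.05868 − (-1.45)) × 2048/2.9 = 1771.647.
Floor → code = 1771.

1771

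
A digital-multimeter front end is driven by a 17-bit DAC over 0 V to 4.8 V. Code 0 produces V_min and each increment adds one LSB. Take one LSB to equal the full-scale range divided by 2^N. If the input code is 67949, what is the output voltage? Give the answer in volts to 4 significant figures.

V_FS = 4.8 V. LSB = 4.8 V / 2^17.
Output = V_min + (67949/131072) × range = 0 + 0.518410 × 4.8 V
      = 0 + 2.48837 = 2.48837 V.

2.488 V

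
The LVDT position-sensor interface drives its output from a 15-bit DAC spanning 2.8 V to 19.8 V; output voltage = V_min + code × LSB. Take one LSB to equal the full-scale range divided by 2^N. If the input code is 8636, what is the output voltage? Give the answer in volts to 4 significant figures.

7.280 V

The full-scale span is 19.8 − (2.8) = 17 V. LSB = 17 V / 2^15.
V_out = 2.8 + 8636 × (17/32768) V
      = 2.8 + 4.48035 = 7.28035 V.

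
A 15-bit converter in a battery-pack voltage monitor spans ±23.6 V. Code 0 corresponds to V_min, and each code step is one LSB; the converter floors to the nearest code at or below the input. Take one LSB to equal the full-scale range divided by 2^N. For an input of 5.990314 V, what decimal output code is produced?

20542

Full-scale range = 23.6 V − (-23.6 V) = 47.2 V. LSB = 47.2 V / 2^15 ≈ 1.440 mV.
V_in − V_min = 5.990314 − (-23.6) = 29.590314 V.
Divide by LSB: 29.590314 × 32768/47.2 = 20542.6993.
Truncating gives code 20542.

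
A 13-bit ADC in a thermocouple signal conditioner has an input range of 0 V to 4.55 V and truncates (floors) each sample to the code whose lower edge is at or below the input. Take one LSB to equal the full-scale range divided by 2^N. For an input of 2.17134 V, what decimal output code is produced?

3909

Span = 4.55 V. LSB = 4.55 V / 2^13 ≈ 0.5554 mV.
(V_in − V_min) × 2^13/range = (2.17134 − (0)) × 8192/4.55 = 3909.366.
Floor → code = 3909.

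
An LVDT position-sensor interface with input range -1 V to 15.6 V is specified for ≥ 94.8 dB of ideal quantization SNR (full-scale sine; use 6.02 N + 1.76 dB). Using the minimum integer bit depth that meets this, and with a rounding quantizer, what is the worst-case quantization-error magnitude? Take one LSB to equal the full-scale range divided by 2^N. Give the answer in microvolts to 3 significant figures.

Range = 15.6 − (-1) = 16.6 V.
Solving 6.02 N ≥ 94.8 − 1.76: N ≥ 15.455. Round up → N = 16.
Step size = 16.6/65536 V = 253.30 µV.
Max error for round-to-nearest is LSB/2 = 127 µV.

127 µV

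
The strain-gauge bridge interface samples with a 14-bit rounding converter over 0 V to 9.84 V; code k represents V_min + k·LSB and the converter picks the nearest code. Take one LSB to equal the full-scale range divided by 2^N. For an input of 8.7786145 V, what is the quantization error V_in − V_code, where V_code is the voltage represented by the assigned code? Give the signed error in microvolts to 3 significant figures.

V_FS = 9.84 V. LSB = 9.84 V / 2^14 ≈ 0.6006 mV.
(8.7786145 − (0)) / LSB = 8.7786145 × 16384/9.84 = 14616.7500. Nearest integer: k = 14617.
V_code = V_min + k × range/2^14 = 0 + 14617 × 9.84/16384 = 8.7787646484 V.
Error = V_in − V_code = 8.7786145 − (8.7787646484) = −150 µV.

−150 µV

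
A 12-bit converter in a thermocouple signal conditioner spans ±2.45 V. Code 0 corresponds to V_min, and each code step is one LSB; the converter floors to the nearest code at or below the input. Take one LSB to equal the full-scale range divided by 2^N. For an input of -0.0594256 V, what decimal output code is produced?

The full-scale span is 2.45 − (-2.45) = 4.9 V. LSB = 4.9 V / 2^12 ≈ 1.196 mV.
(V_in − V_min) × 2^12/range = (-0.0594256 − (-2.45)) × 4096/4.9 = 1998.325.
Floor → code = 1998.

1998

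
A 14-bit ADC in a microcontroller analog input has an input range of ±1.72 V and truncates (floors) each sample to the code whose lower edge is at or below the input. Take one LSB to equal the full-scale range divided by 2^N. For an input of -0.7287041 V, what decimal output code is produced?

Full-scale range = 1.72 V − (-1.72 V) = 3.44 V. LSB = 3.44 V / 2^14 ≈ 210.0 µV.
(V_in − V_min) × 2^14/range = (-0.7287041 − (-1.72)) × 16384/3.44 = 4721.335.
Floor → code = 4721.

4721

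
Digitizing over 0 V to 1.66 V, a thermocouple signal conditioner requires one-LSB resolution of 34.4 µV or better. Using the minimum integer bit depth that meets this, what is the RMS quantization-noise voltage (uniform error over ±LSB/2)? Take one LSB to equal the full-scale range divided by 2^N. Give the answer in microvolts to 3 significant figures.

7.31 µV

Full-scale range = 1.66 V.
Required number of levels: 1.66/34.4 µV = 48256; smallest N with 2^N ≥ that is 16.
LSB = 1.66 V / 2^16 = 25.330 µV.
V_rms = LSB/√12 = 7.31 µV.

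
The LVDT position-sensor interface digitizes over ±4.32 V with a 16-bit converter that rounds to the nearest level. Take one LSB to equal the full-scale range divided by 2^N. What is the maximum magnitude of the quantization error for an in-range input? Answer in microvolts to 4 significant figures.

65.92 µV

Range = 4.32 − (-4.32) = 8.64 V.
LSB = 8.64 V ÷ 2^16 = 8.64/65536 V = 131.836 µV.
Worst-case error for round-to-nearest is half an LSB: 65.92 µV.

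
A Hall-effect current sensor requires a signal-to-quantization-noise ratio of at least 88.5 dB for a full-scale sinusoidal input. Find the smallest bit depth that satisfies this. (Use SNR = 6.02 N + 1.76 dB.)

6.02 N + 1.76 ≥ 88.5 gives N ≥ 14.409, so the minimum integer is 15.

15 bits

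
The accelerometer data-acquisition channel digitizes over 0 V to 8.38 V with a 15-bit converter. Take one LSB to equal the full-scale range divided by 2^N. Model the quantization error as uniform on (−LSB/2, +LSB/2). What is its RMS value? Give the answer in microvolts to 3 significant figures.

Span = 8.38 V.
One LSB is 8.38 V / 32768 = 255.74 µV.
σ_q = LSB/√12 = 255.74 µV/3.4641 = 73.8 µV.

73.8 µV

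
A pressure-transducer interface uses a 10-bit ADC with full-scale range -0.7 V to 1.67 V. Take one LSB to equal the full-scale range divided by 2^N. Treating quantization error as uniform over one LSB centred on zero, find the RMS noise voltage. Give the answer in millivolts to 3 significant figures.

0.668 mV

The full-scale span is 1.67 − (-0.7) = 2.37 V.
One LSB is 2.37 V / 1024 = 2.3145 mV.
σ_q = LSB/√12 = 2.3145 mV/3.4641 = 0.668 mV.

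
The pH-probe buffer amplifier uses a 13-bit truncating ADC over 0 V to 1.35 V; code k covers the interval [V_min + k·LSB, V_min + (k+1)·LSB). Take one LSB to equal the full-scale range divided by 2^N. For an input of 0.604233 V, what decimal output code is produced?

3666

Span = 1.35 V. LSB = 1.35 V / 2^13 ≈ 164.8 µV.
V_in − V_min = 0.604233 − (0) = 0.604233 V.
Divide by LSB: 0.604233 × 8192/1.35 = 3666.5754.
Truncating gives code 3666.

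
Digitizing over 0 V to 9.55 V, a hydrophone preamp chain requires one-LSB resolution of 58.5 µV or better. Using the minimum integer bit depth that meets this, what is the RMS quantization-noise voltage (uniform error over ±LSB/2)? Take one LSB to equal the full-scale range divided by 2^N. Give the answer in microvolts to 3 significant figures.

10.5 µV

Span = 9.55 V.
Need 2^N ≥ 9.55 V / 58.5 µV = 163200 → N_min = 18.
Step size = 9.55/262144 V = 36.430 µV.
σ_q = LSB/√12 = 36.430 µV/3.4641 = 10.5 µV.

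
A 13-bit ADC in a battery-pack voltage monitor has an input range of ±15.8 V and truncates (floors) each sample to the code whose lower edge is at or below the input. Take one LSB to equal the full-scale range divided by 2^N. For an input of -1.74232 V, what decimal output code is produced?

Full-scale range = 15.8 V − (-15.8 V) = 31.6 V. LSB = 31.6 V / 2^13 ≈ 3.857 mV.
V_in − V_min = -1.74232 − (-15.8) = 14.05768 V.
Divide by LSB: 14.05768 × 8192/31.6 = 3644.3201.
Truncating gives code 3644.

3644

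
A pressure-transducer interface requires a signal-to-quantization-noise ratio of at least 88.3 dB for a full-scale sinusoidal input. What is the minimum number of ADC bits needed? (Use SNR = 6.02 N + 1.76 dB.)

15 bits

Solving 6.02 N ≥ 88.3 − 1.76: N ≥ 14.375. Round up → N = 15.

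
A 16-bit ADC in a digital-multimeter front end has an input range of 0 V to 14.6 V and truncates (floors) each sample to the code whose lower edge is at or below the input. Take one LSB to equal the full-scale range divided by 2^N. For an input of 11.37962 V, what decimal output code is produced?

V_FS = 14.6 V. LSB = 14.6 V / 2^16 ≈ 222.8 µV.
(V_in − V_min) × 2^16/range = (11.37962 − (0)) × 65536/14.6 = 51080.464.
Floor → code = 51080.

51080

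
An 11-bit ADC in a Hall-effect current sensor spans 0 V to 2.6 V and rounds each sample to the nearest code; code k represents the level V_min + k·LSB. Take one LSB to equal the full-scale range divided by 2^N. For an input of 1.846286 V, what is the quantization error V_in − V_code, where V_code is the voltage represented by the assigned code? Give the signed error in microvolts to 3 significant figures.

+388 µV

Span = 2.6 V. LSB = 2.6 V / 2^11 ≈ 1.270 mV.
Position in LSBs: (1.846286 − (0)) × 2048/2.6 = 1454.3053; rounding gives k = 1454.
V_code = 0 + (1454/2048) × 2.6 = 1.845898438 V.
Error = V_in − V_code = 1.846286 − (1.845898438) = +388 µV.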